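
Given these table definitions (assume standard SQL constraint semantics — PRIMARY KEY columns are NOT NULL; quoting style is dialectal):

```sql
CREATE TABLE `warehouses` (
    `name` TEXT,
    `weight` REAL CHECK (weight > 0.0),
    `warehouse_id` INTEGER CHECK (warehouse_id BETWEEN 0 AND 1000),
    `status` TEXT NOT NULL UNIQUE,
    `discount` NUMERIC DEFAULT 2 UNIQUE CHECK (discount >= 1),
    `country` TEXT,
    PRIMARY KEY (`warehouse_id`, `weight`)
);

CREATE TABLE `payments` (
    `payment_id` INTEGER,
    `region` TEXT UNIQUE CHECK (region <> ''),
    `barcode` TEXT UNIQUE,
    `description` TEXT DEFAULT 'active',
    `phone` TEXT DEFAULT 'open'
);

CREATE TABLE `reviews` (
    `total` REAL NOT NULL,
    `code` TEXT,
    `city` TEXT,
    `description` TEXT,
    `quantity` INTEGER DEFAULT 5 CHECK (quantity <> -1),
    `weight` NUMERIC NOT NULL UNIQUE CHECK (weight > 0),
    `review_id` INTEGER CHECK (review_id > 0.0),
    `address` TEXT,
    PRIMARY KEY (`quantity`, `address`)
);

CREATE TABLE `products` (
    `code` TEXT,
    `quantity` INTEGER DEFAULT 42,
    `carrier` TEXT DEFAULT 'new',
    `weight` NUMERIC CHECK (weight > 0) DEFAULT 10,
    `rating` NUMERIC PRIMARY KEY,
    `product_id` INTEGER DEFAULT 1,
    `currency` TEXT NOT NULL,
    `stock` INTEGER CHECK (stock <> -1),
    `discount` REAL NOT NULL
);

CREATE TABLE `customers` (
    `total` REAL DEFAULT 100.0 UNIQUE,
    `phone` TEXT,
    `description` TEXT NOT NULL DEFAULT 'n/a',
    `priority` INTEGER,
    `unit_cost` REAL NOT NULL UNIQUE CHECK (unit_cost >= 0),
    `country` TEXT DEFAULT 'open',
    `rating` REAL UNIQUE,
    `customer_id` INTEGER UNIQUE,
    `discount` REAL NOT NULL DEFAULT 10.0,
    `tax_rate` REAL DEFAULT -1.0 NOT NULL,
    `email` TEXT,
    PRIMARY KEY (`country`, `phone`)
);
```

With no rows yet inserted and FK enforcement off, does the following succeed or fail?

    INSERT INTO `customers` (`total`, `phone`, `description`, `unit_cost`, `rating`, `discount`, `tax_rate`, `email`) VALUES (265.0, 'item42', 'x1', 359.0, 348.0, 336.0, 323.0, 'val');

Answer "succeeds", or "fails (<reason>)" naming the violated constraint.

NOT NULL columns: country defaults to 'open'; description is supplied; discount is supplied; phone is supplied; tax_rate is supplied; unit_cost is supplied.
CHECK constraints: 359.0 satisfies (unit_cost >= 0).
No constraint is violated.

succeeds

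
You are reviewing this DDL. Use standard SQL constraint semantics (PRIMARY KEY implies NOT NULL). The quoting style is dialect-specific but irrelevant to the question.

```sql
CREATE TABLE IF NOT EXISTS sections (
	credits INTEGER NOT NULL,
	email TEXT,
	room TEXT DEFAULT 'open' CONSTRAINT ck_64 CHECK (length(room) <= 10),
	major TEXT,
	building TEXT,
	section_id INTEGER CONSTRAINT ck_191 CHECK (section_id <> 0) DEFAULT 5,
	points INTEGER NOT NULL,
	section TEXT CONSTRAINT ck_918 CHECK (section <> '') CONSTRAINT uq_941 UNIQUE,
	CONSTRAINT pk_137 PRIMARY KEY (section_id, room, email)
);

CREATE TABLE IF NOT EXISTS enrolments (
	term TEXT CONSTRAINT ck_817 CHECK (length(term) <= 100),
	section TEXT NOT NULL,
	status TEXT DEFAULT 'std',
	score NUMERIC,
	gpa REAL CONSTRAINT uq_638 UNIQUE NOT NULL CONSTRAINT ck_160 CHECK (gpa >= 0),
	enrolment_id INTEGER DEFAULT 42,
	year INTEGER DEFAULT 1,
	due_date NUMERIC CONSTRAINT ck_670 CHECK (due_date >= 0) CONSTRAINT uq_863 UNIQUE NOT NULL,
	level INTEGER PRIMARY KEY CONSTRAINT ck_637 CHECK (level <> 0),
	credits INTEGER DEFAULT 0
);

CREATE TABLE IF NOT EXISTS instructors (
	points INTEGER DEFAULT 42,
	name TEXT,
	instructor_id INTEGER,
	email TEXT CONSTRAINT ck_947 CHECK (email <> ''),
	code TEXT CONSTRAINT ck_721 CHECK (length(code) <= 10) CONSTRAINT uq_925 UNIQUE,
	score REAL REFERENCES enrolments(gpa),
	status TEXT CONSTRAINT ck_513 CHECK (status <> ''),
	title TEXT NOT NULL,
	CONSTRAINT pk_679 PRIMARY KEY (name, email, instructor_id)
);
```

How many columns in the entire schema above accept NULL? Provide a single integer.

13

sections: 3 nullable (major, building, section — PK (section_id, room, email) and explicit NOT NULL columns excluded).
enrolments: 6 nullable (term, status, score, enrolment_id, year, credits — PK (level) and explicit NOT NULL columns excluded).
instructors: 4 nullable (points, code, score, status — PK (name, email, instructor_id) and explicit NOT NULL columns excluded).
Total: 3 + 6 + 4 = 13.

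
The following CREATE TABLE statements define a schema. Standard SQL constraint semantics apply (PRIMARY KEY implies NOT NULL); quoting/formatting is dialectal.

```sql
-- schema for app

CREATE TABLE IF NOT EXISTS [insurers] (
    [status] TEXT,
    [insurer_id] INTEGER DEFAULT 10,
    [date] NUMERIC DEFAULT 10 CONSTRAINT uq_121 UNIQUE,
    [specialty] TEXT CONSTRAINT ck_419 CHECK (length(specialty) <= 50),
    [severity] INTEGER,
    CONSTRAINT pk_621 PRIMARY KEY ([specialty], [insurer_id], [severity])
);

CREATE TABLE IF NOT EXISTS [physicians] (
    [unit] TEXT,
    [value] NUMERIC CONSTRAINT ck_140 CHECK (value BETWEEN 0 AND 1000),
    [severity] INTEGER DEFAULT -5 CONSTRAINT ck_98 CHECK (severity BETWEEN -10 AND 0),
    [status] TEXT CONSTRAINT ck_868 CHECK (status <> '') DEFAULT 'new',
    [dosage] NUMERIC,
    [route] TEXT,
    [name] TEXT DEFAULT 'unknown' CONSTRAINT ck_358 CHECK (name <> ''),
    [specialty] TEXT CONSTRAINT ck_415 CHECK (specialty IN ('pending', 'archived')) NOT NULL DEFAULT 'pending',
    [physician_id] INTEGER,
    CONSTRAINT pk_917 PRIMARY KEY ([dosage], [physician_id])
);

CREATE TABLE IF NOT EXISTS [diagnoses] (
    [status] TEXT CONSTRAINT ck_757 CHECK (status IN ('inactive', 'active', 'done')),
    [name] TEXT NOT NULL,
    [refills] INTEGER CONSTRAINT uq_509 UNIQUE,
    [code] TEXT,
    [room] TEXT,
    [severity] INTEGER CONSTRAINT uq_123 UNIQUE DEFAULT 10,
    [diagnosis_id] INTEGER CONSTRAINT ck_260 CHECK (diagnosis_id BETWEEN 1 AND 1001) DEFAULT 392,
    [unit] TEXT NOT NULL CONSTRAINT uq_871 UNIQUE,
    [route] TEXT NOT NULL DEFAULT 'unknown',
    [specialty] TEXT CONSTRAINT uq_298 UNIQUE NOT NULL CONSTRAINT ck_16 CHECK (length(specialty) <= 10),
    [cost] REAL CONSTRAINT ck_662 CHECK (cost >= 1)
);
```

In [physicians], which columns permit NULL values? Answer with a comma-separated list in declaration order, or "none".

- unit: no NOT NULL constraint applies → nullable.
- value: CHECK does not forbid NULL (a CHECK constraint passes when its expression is NULL) → nullable.
- severity: CHECK does not forbid NULL (a CHECK constraint passes when its expression is NULL) → nullable.
- status: CHECK does not forbid NULL (a CHECK constraint passes when its expression is NULL) → nullable.
- dosage: part of the PRIMARY KEY, which implies NOT NULL → not nullable.
- route: no NOT NULL constraint applies → nullable.
- name: CHECK does not forbid NULL (a CHECK constraint passes when its expression is NULL) → nullable.
- specialty: declared NOT NULL → not nullable.
- physician_id: part of the PRIMARY KEY, which implies NOT NULL → not nullable.

unit, value, severity, status, route, name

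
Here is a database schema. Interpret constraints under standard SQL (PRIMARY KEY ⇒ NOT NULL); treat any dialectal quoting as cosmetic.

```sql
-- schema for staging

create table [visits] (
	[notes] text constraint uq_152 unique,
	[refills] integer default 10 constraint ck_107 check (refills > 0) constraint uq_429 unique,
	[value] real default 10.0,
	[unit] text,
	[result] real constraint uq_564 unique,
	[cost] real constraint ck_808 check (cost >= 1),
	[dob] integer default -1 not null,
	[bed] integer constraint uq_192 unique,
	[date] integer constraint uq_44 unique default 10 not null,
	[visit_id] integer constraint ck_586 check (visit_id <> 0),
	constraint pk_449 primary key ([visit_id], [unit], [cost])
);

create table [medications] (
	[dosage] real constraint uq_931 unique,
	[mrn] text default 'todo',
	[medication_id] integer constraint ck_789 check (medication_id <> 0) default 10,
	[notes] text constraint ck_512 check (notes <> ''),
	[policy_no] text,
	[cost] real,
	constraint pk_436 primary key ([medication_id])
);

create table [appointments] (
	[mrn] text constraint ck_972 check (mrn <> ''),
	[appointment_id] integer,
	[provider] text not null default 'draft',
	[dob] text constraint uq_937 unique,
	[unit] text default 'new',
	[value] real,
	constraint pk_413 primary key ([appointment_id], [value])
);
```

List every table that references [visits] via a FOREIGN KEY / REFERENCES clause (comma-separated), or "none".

No REFERENCES clause anywhere in the schema names visits.

none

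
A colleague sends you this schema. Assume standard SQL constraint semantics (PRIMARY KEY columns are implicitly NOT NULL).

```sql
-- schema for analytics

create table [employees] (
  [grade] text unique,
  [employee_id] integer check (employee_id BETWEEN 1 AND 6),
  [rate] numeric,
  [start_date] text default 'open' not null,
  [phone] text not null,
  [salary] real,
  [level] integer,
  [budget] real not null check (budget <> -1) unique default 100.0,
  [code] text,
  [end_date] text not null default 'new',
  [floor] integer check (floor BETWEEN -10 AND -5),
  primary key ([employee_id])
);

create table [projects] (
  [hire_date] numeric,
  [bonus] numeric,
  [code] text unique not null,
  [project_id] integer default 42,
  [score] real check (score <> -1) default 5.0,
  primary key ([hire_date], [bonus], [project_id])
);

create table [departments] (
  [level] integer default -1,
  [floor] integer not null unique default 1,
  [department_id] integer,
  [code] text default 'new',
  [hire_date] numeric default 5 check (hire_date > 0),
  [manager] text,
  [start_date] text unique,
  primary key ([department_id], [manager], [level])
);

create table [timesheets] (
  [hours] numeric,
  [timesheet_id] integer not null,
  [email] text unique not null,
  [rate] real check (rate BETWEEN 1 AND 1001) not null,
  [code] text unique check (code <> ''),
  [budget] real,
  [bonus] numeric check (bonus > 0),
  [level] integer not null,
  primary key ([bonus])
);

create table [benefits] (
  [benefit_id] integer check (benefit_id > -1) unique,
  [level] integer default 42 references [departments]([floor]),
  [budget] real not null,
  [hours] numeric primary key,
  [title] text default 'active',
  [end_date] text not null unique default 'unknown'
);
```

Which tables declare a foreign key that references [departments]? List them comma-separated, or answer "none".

benefits

- benefits.level references departments(floor).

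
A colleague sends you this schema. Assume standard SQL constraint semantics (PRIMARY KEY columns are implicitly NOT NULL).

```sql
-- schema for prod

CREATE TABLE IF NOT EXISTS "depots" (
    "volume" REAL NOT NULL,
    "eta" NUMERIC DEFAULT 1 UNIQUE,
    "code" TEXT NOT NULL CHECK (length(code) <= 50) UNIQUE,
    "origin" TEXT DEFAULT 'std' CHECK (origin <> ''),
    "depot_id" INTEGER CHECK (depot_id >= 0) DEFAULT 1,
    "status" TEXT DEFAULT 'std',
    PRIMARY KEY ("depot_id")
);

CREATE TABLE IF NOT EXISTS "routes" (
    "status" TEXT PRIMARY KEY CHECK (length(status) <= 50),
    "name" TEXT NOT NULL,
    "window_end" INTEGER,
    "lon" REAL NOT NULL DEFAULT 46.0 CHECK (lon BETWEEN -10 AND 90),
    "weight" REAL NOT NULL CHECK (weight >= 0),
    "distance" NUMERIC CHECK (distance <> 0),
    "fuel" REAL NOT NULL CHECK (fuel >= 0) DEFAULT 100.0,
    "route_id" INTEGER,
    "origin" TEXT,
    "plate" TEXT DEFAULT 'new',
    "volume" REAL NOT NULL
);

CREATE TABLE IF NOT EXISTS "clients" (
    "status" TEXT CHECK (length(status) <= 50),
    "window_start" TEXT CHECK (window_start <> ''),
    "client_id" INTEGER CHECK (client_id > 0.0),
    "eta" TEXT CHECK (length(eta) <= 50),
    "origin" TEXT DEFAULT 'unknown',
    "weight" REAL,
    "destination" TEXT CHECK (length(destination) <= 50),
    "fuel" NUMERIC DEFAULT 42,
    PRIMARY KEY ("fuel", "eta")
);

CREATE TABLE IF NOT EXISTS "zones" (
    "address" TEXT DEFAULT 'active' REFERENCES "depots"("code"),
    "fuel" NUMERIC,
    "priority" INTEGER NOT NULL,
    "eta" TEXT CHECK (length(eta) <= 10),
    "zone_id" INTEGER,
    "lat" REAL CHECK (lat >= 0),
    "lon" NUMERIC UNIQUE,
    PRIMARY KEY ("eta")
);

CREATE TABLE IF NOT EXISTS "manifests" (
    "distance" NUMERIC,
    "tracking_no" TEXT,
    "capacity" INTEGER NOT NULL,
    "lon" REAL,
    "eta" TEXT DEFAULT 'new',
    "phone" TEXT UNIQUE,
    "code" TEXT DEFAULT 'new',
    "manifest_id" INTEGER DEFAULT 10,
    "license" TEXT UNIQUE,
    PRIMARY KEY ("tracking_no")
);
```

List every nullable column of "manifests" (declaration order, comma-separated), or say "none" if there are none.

distance, lon, eta, phone, code, manifest_id, license

- distance: no NOT NULL constraint applies → nullable.
- tracking_no: part of the PRIMARY KEY, which implies NOT NULL → not nullable.
- capacity: declared NOT NULL → not nullable.
- lon: no NOT NULL constraint applies → nullable.
- eta: DEFAULT only fills an omitted column; an explicit NULL is still allowed → nullable.
- phone: UNIQUE does not imply NOT NULL → nullable.
- code: DEFAULT only fills an omitted column; an explicit NULL is still allowed → nullable.
- manifest_id: DEFAULT only fills an omitted column; an explicit NULL is still allowed → nullable.
- license: UNIQUE does not imply NOT NULL → nullable.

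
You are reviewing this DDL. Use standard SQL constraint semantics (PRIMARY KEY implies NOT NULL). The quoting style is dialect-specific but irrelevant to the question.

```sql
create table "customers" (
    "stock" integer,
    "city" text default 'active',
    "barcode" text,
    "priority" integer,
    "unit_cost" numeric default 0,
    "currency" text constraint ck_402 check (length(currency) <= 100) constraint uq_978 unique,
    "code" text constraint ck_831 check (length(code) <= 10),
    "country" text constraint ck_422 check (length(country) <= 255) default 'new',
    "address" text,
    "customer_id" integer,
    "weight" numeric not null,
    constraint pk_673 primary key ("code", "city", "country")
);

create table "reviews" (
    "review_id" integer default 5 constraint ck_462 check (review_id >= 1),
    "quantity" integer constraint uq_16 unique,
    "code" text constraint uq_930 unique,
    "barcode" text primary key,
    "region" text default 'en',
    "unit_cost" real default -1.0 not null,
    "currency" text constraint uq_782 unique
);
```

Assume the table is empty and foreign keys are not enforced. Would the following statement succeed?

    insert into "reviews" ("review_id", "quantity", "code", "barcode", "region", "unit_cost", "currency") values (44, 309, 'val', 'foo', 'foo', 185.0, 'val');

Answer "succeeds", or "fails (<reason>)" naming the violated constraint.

NOT NULL columns: barcode is supplied; unit_cost is supplied.
CHECK constraints: 44 satisfies (review_id >= 1).
No constraint is violated.

succeeds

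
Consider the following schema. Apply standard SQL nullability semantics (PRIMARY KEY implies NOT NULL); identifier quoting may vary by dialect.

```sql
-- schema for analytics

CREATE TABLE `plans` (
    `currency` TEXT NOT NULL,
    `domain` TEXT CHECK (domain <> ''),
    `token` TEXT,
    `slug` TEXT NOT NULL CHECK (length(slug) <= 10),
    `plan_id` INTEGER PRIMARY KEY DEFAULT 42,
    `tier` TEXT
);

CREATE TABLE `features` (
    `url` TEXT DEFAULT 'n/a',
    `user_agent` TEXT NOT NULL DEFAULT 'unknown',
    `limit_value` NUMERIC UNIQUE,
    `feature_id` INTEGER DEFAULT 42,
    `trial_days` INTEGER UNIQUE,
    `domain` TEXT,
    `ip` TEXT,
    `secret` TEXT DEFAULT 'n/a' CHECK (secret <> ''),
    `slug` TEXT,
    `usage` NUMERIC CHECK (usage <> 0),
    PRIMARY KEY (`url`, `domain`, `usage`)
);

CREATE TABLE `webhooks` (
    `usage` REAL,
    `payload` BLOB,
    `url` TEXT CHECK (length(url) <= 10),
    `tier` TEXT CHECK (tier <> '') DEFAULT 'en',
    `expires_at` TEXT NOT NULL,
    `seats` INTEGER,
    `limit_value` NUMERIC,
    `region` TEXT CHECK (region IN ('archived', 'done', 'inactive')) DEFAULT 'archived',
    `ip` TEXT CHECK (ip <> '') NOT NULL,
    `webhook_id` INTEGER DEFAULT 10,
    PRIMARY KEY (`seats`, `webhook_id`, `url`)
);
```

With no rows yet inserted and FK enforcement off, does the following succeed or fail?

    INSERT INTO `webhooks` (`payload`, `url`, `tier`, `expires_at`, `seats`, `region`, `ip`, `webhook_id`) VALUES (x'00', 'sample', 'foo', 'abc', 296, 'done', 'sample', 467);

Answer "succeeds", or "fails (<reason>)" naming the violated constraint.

NOT NULL columns: expires_at is supplied; ip is supplied; seats is supplied; url is supplied; webhook_id is supplied.
CHECK constraints: 'sample' satisfies (length(url) <= 10); 'foo' satisfies (tier <> ''); 'done' satisfies (region IN ('archived', 'done', 'inactive')); 'sample' satisfies (ip <> '').
No constraint is violated.

succeeds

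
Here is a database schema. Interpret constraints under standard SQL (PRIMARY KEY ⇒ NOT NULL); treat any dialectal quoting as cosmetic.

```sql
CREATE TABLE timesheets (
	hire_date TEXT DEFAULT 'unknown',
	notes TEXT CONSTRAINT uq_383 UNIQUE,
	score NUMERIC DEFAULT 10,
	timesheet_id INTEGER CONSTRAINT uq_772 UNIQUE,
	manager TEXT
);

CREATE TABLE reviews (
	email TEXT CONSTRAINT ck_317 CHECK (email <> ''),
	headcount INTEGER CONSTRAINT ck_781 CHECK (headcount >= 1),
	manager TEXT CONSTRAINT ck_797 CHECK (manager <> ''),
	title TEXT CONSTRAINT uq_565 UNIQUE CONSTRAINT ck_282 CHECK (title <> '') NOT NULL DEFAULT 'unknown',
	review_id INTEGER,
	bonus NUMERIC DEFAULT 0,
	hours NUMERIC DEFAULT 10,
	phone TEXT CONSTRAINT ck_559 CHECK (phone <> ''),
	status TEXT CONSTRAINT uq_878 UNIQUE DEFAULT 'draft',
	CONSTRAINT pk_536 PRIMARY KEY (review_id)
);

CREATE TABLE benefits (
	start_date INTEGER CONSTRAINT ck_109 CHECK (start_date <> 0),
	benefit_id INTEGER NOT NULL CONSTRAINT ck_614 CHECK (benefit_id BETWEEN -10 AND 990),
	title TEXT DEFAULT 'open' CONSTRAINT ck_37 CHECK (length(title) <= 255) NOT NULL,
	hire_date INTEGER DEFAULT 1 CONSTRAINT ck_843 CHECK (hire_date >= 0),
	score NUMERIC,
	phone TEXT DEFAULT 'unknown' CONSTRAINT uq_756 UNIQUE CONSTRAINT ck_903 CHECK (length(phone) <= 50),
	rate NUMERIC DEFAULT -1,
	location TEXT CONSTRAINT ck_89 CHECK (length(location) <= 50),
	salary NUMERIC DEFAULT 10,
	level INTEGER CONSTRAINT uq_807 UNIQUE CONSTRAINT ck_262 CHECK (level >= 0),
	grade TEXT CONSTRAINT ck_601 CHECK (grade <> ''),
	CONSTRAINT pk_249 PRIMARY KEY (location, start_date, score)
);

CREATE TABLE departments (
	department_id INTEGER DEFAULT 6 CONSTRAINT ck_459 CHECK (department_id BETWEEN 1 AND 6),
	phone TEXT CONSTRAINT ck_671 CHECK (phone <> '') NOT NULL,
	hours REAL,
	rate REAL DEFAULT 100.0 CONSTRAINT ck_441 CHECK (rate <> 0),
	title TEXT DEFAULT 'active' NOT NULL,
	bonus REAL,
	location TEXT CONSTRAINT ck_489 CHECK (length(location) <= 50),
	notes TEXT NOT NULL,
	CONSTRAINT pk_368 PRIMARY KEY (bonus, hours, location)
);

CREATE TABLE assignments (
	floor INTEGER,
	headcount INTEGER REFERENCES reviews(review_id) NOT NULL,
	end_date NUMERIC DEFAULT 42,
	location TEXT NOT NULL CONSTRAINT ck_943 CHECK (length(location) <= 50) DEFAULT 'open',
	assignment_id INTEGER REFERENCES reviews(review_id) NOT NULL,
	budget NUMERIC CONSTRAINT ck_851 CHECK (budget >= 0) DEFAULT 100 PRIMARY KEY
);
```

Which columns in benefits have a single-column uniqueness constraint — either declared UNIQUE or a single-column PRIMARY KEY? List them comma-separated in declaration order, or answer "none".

- start_date: part of a composite PRIMARY KEY — only the tuple is unique, not this column on its own.
- benefit_id: no UNIQUE or single-column PK constraint.
- title: no UNIQUE or single-column PK constraint.
- hire_date: no UNIQUE or single-column PK constraint.
- score: part of a composite PRIMARY KEY — only the tuple is unique, not this column on its own.
- phone: declared UNIQUE → unique.
- rate: no UNIQUE or single-column PK constraint.
- location: part of a composite PRIMARY KEY — only the tuple is unique, not this column on its own.
- salary: no UNIQUE or single-column PK constraint.
- level: declared UNIQUE → unique.
- grade: no UNIQUE or single-column PK constraint.

phone, level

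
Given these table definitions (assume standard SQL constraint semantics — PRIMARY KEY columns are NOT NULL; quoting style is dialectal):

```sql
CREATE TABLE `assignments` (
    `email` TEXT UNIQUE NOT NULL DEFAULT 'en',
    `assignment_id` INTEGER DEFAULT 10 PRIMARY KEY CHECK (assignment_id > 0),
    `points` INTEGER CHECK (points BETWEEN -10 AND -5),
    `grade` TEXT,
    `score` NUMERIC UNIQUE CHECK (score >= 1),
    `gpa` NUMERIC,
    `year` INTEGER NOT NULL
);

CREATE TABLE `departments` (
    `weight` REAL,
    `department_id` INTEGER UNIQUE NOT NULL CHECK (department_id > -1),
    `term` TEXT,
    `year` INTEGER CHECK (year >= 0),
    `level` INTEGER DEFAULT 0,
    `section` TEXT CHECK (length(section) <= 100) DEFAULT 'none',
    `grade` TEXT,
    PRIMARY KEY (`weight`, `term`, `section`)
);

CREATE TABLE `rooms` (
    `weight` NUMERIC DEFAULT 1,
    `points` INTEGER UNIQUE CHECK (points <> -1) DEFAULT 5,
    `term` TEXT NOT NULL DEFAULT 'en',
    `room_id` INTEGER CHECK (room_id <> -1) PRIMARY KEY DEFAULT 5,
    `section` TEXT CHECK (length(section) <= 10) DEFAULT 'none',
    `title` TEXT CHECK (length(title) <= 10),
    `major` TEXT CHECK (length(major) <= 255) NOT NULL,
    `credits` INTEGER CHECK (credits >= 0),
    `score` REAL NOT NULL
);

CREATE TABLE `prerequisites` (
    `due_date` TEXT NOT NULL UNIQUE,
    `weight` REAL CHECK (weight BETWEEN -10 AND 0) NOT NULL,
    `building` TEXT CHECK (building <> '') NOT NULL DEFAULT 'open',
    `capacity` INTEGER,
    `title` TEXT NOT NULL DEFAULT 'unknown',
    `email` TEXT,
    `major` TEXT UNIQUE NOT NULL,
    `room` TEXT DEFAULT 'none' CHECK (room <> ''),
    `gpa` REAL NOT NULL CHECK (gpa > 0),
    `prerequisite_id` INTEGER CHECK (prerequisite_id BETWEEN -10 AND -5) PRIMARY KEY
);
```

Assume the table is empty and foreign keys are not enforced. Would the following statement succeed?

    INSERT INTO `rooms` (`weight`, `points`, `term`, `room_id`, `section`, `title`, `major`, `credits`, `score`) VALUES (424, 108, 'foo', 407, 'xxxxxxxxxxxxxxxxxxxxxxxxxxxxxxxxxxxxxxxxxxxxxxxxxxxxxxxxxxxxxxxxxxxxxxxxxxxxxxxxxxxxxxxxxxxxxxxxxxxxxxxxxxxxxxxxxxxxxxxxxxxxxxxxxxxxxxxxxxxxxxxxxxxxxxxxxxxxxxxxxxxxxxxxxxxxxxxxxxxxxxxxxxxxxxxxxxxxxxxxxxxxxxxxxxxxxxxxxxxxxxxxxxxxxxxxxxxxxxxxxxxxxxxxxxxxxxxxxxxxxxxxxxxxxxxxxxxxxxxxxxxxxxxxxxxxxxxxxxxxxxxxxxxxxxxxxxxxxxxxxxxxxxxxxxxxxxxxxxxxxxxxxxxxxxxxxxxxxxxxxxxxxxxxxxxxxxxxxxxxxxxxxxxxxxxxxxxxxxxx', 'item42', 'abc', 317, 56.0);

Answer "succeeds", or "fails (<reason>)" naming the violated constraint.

The value 'xxxxxxxxxxxxxxxxxxxxxxxxxxxxxxxxxxxxxxxxxxxxxxxxxxxxxxxxxxxxxxxxxxxxxxxxxxxxxxxxxxxxxxxxxxxxxxxxxxxxxxxxxxxxxxxxxxxxxxxxxxxxxxxxxxxxxxxxxxxxxxxxxxxxxxxxxxxxxxxxxxxxxxxxxxxxxxxxxxxxxxxxxxxxxxxxxxxxxxxxxxxxxxxxxxxxxxxxxxxxxxxxxxxxxxxxxxxxxxxxxxxxxxxxxxxxxxxxxxxxxxxxxxxxxxxxxxxxxxxxxxxxxxxxxxxxxxxxxxxxxxxxxxxxxxxxxxxxxxxxxxxxxxxxxxxxxxxxxxxxxxxxxxxxxxxxxxxxxxxxxxxxxxxxxxxxxxxxxxxxxxxxxxxxxxxxxxxxxxxx' for section violates CHECK (length(section) <= 10).

fails (CHECK on section)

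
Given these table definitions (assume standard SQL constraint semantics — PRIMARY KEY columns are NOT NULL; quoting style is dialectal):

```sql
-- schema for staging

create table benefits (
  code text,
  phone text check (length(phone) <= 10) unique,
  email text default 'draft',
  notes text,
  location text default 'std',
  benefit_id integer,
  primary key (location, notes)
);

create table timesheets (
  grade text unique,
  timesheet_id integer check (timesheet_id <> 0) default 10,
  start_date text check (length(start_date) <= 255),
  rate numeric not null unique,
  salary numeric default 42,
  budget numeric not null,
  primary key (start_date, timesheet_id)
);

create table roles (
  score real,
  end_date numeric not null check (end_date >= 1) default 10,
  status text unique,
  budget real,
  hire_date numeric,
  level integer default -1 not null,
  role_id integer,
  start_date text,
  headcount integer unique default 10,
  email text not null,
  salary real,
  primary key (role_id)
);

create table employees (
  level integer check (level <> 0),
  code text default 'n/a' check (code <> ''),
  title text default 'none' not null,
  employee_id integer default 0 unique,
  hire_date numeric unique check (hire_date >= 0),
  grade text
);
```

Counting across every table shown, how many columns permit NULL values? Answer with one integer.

18

benefits: 4 nullable (code, phone, email, benefit_id — PK (location, notes) and explicit NOT NULL columns excluded).
timesheets: 2 nullable (grade, salary — PK (start_date, timesheet_id) and explicit NOT NULL columns excluded).
roles: 7 nullable (score, status, budget, hire_date, start_date, headcount, salary — PK (role_id) and explicit NOT NULL columns excluded).
employees: 5 nullable (level, code, employee_id, hire_date, grade — PK none and explicit NOT NULL columns excluded).
Total: 4 + 2 + 7 + 5 = 18.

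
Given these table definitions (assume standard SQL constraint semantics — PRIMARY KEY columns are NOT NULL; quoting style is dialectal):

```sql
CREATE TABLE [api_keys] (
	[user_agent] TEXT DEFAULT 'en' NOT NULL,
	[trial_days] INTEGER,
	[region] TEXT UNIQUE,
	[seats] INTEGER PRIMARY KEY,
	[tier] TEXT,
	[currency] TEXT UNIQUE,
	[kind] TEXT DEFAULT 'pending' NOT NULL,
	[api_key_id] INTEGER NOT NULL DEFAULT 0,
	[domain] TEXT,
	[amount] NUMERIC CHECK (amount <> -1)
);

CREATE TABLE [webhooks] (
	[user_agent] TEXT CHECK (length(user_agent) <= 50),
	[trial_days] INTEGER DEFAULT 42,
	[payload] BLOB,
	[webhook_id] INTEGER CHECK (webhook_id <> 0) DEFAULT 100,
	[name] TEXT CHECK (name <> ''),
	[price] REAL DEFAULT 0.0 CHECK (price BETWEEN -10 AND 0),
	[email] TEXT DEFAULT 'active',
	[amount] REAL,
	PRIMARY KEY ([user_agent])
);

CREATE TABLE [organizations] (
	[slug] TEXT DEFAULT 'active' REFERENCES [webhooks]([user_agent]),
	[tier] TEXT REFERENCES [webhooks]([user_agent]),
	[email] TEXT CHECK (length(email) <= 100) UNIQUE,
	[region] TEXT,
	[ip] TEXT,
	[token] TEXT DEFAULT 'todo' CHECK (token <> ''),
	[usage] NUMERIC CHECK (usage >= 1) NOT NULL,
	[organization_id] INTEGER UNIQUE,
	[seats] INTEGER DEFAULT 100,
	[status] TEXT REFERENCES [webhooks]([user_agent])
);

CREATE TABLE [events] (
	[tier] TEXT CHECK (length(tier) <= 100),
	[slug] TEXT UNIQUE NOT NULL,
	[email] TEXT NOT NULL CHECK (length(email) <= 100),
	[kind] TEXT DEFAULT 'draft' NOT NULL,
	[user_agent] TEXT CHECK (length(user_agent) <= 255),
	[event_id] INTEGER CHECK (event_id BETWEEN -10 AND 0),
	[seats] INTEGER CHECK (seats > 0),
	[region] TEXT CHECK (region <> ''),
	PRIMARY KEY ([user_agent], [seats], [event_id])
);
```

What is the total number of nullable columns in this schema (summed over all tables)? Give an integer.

api_keys: 6 nullable (trial_days, region, tier, currency, domain, amount — PK (seats) and explicit NOT NULL columns excluded).
webhooks: 7 nullable (trial_days, payload, webhook_id, name, price, email, amount — PK (user_agent) and explicit NOT NULL columns excluded).
organizations: 9 nullable (slug, tier, email, region, ip, token, organization_id, seats, status — PK none and explicit NOT NULL columns excluded).
events: 2 nullable (tier, region — PK (user_agent, seats, event_id) and explicit NOT NULL columns excluded).
Total: 6 + 7 + 9 + 2 = 24.

24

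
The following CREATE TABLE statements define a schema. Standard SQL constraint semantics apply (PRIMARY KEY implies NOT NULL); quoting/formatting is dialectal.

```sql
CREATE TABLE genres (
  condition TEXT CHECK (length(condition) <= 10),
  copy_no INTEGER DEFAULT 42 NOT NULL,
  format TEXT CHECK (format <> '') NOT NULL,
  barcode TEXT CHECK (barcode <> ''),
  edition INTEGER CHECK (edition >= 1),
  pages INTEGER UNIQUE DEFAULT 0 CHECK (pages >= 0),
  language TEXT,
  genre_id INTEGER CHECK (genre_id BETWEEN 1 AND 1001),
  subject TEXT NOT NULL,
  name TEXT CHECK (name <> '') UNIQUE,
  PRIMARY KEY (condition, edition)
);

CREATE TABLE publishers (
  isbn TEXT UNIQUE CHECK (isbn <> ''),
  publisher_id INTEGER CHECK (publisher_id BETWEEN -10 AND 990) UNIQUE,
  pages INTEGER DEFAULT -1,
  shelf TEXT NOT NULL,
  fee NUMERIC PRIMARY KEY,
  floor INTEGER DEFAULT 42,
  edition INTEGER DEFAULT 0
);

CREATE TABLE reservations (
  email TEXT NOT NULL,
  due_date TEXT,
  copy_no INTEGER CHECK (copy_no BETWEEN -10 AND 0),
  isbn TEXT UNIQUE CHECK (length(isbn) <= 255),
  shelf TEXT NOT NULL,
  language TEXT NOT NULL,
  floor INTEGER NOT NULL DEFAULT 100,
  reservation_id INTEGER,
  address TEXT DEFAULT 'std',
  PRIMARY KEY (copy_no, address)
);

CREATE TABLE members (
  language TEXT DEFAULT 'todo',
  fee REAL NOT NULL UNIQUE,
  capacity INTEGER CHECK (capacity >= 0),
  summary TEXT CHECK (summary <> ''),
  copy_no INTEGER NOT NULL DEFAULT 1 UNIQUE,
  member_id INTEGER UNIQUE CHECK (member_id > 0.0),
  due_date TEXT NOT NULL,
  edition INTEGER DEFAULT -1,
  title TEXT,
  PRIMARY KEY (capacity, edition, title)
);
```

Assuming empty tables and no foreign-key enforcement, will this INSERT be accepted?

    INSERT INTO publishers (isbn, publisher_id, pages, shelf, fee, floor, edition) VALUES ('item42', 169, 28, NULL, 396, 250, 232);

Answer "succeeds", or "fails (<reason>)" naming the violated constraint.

shelf is explicitly set to NULL, but shelf is declared NOT NULL.

fails (NOT NULL on shelf)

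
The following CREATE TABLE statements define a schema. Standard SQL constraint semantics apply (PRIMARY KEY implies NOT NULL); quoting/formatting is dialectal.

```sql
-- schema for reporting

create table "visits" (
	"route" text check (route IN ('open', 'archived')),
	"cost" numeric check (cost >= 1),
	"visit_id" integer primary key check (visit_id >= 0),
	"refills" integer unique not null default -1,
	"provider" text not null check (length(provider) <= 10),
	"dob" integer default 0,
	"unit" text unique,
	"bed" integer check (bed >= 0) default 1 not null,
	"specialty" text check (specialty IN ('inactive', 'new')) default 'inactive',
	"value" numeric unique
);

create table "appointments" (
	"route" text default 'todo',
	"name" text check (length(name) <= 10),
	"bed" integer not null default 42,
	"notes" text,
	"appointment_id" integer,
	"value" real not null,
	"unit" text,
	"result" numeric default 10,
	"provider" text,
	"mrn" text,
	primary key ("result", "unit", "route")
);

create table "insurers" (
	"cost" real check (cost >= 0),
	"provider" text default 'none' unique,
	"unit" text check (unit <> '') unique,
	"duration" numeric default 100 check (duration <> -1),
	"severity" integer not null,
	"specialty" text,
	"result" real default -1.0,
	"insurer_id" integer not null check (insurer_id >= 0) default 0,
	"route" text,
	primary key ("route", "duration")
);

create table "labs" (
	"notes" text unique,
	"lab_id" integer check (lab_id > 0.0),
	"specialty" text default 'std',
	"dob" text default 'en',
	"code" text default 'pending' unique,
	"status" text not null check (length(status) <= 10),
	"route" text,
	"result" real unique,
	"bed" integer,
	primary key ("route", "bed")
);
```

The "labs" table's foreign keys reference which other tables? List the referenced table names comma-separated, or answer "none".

No column in labs has a REFERENCES clause.

none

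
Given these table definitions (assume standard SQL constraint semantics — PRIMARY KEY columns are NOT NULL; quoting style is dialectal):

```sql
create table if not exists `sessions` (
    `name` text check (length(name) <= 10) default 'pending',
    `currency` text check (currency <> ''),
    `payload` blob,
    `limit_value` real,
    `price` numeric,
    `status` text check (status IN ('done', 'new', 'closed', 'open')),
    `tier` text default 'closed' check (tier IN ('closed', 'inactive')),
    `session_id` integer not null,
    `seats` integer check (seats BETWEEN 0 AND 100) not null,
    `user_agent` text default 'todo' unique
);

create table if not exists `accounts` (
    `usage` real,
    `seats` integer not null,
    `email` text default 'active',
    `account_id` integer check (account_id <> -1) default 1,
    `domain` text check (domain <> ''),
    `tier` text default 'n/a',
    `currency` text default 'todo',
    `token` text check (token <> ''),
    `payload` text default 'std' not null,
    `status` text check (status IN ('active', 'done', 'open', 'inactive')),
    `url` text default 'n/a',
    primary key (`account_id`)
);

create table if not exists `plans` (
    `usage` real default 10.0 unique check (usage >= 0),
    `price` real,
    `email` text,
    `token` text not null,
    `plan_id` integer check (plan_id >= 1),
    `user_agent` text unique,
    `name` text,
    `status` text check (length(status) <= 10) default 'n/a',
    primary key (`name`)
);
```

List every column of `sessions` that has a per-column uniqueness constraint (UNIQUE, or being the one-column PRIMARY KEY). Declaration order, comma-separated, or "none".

user_agent

- name: no UNIQUE or single-column PK constraint.
- currency: no UNIQUE or single-column PK constraint.
- payload: no UNIQUE or single-column PK constraint.
- limit_value: no UNIQUE or single-column PK constraint.
- price: no UNIQUE or single-column PK constraint.
- status: no UNIQUE or single-column PK constraint.
- tier: no UNIQUE or single-column PK constraint.
- session_id: no UNIQUE or single-column PK constraint.
- seats: no UNIQUE or single-column PK constraint.
- user_agent: declared UNIQUE → unique.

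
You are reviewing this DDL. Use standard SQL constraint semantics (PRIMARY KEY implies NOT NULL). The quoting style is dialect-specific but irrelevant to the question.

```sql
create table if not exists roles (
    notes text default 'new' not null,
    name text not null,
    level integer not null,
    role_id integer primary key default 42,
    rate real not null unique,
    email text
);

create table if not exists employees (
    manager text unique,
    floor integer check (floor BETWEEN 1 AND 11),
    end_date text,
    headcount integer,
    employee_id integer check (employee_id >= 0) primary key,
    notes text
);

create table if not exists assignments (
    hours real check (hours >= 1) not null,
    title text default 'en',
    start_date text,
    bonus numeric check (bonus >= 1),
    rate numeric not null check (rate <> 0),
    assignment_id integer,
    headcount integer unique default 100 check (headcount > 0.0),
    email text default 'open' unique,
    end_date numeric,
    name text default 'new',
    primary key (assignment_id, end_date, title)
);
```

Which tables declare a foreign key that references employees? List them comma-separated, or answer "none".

No REFERENCES clause anywhere in the schema names employees.

none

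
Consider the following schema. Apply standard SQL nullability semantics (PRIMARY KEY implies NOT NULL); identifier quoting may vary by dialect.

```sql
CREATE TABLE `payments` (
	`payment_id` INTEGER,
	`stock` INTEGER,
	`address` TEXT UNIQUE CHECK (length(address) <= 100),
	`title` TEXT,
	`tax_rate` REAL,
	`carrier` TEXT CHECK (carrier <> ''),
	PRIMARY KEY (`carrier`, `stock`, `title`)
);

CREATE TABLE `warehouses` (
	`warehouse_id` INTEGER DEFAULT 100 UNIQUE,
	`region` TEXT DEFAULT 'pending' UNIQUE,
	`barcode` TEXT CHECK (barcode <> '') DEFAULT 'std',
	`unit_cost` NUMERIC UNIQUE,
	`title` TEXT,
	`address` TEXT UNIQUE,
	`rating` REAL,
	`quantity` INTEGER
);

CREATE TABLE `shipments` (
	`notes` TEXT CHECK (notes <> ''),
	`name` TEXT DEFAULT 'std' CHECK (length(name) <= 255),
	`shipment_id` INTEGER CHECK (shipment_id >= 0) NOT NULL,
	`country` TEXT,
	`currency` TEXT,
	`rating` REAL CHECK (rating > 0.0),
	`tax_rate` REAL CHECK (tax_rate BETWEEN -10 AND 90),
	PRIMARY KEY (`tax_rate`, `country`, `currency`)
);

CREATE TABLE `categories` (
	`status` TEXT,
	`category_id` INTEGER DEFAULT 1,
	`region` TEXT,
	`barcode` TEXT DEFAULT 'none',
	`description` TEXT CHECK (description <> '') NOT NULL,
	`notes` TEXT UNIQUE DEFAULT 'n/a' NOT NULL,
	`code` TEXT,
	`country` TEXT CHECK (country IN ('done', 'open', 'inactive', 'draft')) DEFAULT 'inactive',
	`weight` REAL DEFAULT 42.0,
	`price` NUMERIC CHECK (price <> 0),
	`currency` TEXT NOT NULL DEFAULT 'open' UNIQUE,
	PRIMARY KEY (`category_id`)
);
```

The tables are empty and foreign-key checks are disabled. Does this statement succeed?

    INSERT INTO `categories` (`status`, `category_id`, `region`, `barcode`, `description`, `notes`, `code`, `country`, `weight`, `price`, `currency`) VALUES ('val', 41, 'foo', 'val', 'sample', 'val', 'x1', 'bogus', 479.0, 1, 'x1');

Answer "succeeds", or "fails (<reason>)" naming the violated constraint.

The value 'bogus' for country violates CHECK (country IN ('done', 'open', 'inactive', 'draft')).

fails (CHECK on country)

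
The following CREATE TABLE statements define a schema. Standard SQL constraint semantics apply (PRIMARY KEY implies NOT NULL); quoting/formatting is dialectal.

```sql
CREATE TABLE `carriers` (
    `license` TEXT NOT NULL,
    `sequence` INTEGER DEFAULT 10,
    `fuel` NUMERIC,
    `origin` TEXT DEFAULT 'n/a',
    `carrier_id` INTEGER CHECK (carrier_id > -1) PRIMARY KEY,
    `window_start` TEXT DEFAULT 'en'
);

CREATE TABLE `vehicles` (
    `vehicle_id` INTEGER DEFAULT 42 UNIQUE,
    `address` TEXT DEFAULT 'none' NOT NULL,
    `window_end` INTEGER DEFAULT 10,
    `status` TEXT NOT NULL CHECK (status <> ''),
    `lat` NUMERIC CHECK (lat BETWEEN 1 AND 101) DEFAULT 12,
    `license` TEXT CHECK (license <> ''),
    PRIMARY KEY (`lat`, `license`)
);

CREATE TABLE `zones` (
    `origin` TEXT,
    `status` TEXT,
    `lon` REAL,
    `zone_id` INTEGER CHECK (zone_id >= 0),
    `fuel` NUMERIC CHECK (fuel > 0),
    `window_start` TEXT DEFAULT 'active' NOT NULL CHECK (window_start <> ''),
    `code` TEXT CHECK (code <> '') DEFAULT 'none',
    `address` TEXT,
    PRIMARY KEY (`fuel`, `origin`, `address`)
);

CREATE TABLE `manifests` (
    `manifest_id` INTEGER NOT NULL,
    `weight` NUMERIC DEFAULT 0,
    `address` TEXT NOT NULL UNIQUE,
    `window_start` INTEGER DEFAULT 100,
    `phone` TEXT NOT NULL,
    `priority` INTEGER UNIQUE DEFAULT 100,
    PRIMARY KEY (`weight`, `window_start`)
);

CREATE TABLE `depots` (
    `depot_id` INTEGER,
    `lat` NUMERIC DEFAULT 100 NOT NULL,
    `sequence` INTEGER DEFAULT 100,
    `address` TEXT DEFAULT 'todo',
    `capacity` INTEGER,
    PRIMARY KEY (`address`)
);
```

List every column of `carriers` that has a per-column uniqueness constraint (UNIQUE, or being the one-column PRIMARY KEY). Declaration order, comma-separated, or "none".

carrier_id

- license: no UNIQUE or single-column PK constraint.
- sequence: no UNIQUE or single-column PK constraint.
- fuel: no UNIQUE or single-column PK constraint.
- origin: no UNIQUE or single-column PK constraint.
- carrier_id: single-column PRIMARY KEY → unique.
- window_start: no UNIQUE or single-column PK constraint.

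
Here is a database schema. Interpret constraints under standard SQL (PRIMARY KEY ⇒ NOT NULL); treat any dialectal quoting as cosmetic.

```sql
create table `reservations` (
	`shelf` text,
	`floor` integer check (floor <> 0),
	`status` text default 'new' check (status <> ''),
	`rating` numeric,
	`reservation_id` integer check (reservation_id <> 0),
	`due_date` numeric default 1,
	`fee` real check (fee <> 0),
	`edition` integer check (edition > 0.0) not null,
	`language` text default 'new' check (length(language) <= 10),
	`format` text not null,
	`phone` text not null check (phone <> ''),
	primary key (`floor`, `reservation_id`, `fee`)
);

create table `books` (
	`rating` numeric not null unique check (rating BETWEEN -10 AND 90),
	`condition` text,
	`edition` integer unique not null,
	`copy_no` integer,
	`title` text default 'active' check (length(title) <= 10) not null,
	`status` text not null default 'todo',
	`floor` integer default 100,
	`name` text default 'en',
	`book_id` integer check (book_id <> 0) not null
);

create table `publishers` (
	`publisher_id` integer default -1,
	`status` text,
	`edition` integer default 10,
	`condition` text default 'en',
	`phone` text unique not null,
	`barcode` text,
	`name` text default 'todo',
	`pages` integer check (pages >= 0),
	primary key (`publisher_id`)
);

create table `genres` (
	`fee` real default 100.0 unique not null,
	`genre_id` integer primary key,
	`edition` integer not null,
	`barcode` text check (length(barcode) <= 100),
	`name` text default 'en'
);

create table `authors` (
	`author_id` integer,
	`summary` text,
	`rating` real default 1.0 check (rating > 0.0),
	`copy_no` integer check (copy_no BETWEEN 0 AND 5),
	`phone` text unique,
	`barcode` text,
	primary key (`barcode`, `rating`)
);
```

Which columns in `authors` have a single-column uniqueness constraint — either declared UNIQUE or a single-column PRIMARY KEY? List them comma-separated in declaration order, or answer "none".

phone

- author_id: no UNIQUE or single-column PK constraint.
- summary: no UNIQUE or single-column PK constraint.
- rating: part of a composite PRIMARY KEY — only the tuple is unique, not this column on its own.
- copy_no: no UNIQUE or single-column PK constraint.
- phone: declared UNIQUE → unique.
- barcode: part of a composite PRIMARY KEY — only the tuple is unique, not this column on its own.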